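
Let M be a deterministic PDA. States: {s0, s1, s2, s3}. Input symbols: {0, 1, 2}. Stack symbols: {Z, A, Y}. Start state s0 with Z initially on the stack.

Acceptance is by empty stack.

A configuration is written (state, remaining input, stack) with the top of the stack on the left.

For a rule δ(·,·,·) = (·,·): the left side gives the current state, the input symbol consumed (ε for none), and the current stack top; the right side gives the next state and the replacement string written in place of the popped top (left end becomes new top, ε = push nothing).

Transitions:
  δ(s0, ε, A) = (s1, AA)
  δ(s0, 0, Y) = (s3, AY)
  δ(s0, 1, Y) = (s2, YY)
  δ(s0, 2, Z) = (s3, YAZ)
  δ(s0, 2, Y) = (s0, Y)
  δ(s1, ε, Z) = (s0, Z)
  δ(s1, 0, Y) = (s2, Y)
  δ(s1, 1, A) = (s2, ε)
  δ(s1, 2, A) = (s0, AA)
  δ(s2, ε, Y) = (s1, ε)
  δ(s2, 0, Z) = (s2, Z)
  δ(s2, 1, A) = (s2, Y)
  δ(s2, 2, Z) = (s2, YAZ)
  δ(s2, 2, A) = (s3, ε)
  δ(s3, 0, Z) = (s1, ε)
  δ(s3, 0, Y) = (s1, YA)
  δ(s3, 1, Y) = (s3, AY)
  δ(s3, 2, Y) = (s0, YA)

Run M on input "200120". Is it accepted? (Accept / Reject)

(s0, 200120, Z)
  read 2, top Z: go to s3, push YAZ → (s3, 00120, YAZ)
  read 0, top Y: go to s1, push YA → (s1, 0120, YAAZ)
  read 0, top Y: go to s2, push Y → (s2, 120, YAAZ)
  ε-move, top Y: go to s1, push ε → (s1, 120, AAZ)
  read 1, top A: go to s2, push ε → (s2, 20, AZ)
  read 2, top A: go to s3, push ε → (s3, 0, Z)
  read 0, top Z: go to s1, push ε → (s1, ε, ε)
All input consumed and the stack is empty.

Accept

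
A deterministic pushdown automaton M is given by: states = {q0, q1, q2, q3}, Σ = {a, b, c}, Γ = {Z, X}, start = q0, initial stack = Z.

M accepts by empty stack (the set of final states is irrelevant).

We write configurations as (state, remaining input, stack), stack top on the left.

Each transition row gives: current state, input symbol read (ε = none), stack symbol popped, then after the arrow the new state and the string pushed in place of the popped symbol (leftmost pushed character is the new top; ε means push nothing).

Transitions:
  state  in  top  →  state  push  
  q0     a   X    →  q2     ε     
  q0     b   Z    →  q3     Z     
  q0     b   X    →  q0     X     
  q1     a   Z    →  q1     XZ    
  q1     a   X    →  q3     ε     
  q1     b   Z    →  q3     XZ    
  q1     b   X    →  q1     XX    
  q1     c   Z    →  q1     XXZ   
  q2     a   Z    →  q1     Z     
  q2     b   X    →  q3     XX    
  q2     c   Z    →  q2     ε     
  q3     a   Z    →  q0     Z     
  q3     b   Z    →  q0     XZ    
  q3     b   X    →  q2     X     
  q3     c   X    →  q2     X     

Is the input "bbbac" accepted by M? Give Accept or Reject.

(q0, bbbac, Z)
  read b, top Z: go to q3, push Z → (q3, bbac, Z)
  read b, top Z: go to q0, push XZ → (q0, bac, XZ)
  read b, top X: go to q0, push X → (q0, ac, XZ)
  read a, top X: go to q2, push ε → (q2, c, Z)
  read c, top Z: go to q2, push ε → (q2, ε, ε)
All input consumed and the stack is empty.

Accept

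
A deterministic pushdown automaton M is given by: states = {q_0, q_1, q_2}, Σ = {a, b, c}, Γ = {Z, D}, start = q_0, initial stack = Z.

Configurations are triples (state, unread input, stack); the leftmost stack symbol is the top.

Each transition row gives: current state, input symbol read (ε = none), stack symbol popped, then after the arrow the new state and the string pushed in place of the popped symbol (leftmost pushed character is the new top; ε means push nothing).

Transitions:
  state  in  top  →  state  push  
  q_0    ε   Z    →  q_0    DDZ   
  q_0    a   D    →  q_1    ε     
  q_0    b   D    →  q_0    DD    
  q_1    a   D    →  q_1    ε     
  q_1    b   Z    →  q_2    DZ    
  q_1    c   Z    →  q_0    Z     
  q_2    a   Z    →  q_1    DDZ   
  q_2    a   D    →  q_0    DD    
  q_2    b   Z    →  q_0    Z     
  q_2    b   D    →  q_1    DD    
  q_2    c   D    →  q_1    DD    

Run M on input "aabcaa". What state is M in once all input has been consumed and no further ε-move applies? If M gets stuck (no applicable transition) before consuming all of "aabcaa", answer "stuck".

(q_0, aabcaa, Z)
  ε-move, top Z: go to q_0, push DDZ → (q_0, aabcaa, DDZ)
  read a, top D: go to q_1, push ε → (q_1, abcaa, DZ)
  read a, top D: go to q_1, push ε → (q_1, bcaa, Z)
  read b, top Z: go to q_2, push DZ → (q_2, caa, DZ)
  read c, top D: go to q_1, push DD → (q_1, aa, DDZ)
  read a, top D: go to q_1, push ε → (q_1, a, DZ)
  read a, top D: go to q_1, push ε → (q_1, ε, Z)
All input consumed; M is in state q_1.

q_1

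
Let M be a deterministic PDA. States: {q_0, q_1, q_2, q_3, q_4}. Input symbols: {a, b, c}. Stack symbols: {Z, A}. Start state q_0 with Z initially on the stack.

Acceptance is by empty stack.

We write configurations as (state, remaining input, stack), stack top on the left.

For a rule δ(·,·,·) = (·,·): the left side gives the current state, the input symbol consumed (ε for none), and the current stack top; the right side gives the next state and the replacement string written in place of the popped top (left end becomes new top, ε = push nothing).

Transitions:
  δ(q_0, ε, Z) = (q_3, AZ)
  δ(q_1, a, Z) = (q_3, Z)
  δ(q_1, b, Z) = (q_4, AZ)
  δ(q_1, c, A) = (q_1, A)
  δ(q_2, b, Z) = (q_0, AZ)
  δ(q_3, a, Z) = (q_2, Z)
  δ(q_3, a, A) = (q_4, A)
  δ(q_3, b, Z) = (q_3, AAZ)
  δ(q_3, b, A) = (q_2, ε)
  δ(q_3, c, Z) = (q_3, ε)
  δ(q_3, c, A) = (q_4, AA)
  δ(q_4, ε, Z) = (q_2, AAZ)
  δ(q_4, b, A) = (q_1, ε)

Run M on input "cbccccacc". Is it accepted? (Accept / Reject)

Reject

(q_0, cbccccacc, Z) ⊢ (q_3, cbccccacc, AZ) ⊢ (q_4, bccccacc, AAZ) ⊢ (q_1, ccccacc, AZ) ⊢ (q_1, cccacc, AZ) ⊢ (q_1, ccacc, AZ) ⊢ (q_1, cacc, AZ) ⊢ (q_1, acc, AZ)
No transition applies at (q_1, acc, AZ); input not fully consumed.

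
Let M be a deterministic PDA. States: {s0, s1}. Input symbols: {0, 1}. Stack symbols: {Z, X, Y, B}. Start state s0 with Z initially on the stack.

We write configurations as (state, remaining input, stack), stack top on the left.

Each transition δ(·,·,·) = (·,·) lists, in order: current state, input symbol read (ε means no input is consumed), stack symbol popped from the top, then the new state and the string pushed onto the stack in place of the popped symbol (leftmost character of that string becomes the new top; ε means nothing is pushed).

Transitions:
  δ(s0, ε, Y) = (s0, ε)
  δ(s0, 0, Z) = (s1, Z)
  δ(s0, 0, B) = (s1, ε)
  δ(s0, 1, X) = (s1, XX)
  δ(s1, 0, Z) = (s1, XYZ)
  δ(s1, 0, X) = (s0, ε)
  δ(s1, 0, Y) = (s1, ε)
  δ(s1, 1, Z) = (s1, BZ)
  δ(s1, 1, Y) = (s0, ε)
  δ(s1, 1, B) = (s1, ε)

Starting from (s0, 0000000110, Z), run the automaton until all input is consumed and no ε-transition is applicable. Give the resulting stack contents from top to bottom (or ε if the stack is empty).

XYZ

(s0, 0000000110, Z)
  read 0, top Z: go to s1, push Z → (s1, 000000110, Z)
  read 0, top Z: go to s1, push XYZ → (s1, 00000110, XYZ)
  read 0, top X: go to s0, push ε → (s0, 0000110, YZ)
  ε-move, top Y: go to s0, push ε → (s0, 0000110, Z)
  read 0, top Z: go to s1, push Z → (s1, 000110, Z)
  read 0, top Z: go to s1, push XYZ → (s1, 00110, XYZ)
  read 0, top X: go to s0, push ε → (s0, 0110, YZ)
  ε-move, top Y: go to s0, push ε → (s0, 0110, Z)
  read 0, top Z: go to s1, push Z → (s1, 110, Z)
  read 1, top Z: go to s1, push BZ → (s1, 10, BZ)
  read 1, top B: go to s1, push ε → (s1, 0, Z)
  read 0, top Z: go to s1, push XYZ → (s1, ε, XYZ)
All input consumed in state s1 with stack XYZ.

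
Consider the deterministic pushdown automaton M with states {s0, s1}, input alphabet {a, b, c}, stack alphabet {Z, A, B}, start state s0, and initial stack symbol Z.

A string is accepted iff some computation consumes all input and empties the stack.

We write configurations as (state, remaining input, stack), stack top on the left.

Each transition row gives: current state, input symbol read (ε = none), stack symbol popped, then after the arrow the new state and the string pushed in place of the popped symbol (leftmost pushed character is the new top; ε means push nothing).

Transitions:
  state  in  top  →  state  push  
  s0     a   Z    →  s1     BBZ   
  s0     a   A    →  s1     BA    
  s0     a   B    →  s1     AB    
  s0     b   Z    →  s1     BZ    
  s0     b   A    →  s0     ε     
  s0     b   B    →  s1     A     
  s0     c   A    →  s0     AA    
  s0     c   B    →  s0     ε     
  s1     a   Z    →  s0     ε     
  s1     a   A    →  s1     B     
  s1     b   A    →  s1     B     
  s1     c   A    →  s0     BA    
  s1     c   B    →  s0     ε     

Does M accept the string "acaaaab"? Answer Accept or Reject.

(s0, acaaaab, Z)
  read a, top Z: go to s1, push BBZ → (s1, caaaab, BBZ)
  read c, top B: go to s0, push ε → (s0, aaaab, BZ)
  read a, top B: go to s1, push AB → (s1, aaab, ABZ)
  read a, top A: go to s1, push B → (s1, aab, BBZ)
No transition applies at (s1, aab, BBZ); input not fully consumed.

Reject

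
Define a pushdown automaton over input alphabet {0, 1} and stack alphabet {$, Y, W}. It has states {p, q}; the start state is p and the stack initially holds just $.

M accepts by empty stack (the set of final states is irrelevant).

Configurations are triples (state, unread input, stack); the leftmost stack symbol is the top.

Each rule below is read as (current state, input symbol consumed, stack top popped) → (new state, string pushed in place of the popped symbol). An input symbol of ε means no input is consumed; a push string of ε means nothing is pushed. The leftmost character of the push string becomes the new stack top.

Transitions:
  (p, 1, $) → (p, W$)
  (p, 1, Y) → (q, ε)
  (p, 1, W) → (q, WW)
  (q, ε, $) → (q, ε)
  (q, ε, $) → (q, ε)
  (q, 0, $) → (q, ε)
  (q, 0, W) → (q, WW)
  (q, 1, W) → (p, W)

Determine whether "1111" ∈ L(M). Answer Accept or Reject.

No computation consumes all input and empties the stack.

Reject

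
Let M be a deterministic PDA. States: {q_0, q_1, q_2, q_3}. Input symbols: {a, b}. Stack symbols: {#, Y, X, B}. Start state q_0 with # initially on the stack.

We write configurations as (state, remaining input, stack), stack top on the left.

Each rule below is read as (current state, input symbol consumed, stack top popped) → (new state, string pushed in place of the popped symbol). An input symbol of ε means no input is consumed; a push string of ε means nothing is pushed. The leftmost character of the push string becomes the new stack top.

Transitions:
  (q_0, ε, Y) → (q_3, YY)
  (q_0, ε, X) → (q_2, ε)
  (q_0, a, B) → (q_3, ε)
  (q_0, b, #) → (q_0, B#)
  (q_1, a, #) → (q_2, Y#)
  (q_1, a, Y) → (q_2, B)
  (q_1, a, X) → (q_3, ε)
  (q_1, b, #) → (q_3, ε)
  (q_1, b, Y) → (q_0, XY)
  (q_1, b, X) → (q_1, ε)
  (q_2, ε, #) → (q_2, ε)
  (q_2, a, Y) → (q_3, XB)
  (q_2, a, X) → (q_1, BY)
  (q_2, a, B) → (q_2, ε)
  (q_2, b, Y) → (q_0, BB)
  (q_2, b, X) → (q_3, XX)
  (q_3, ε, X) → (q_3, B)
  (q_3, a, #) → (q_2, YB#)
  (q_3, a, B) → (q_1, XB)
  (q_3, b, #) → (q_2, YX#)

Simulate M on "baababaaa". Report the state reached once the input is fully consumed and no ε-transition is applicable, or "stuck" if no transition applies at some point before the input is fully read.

(q_0, baababaaa, #)
  read b, top #: go to q_0, push B# → (q_0, aababaaa, B#)
  read a, top B: go to q_3, push ε → (q_3, ababaaa, #)
  read a, top #: go to q_2, push YB# → (q_2, babaaa, YB#)
  read b, top Y: go to q_0, push BB → (q_0, abaaa, BBB#)
  read a, top B: go to q_3, push ε → (q_3, baaa, BB#)
No transition for (q_3, b, top B); M blocks with input baaa remaining.

stuck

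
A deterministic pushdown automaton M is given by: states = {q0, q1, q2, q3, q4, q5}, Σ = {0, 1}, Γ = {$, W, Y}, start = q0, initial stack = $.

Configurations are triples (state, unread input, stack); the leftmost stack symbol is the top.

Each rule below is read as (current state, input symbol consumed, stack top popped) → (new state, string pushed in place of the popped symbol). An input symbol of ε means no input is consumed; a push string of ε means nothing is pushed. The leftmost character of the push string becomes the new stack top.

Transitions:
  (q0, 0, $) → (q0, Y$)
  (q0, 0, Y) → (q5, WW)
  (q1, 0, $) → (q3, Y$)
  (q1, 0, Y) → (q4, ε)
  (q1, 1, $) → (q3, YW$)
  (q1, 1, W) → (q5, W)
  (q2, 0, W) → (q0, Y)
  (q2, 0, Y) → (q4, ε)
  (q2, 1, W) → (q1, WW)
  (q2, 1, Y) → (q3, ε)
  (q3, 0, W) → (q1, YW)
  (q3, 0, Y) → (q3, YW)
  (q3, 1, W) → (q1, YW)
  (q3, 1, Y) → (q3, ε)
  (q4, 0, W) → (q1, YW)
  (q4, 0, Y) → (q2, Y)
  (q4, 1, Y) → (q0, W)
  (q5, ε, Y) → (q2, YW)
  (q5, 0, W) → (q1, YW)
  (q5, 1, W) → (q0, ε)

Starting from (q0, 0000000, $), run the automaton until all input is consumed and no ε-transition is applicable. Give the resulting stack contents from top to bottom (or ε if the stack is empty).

YWW$

(q0, 0000000, $) ⊢ (q0, 000000, Y$) ⊢ (q5, 00000, WW$) ⊢ (q1, 0000, YWW$) ⊢ (q4, 000, WW$) ⊢ (q1, 00, YWW$) ⊢ (q4, 0, WW$) ⊢ (q1, ε, YWW$)
All input consumed in state q1 with stack YWW$.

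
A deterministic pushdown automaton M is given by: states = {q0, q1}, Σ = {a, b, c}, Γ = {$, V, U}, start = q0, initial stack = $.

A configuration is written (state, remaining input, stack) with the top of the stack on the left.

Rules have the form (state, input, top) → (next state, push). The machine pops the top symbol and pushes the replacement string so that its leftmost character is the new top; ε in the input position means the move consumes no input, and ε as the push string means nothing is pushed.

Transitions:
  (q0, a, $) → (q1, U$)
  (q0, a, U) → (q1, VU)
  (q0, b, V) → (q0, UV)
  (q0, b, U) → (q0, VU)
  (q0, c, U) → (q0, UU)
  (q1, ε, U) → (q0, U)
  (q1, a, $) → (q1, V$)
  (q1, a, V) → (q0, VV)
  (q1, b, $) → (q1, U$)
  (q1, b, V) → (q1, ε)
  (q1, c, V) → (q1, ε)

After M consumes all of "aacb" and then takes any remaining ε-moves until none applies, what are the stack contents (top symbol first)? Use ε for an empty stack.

VU$

(q0, aacb, $)
  read a, top $: go to q1, push U$ → (q1, acb, U$)
  ε-move, top U: go to q0, push U → (q0, acb, U$)
  read a, top U: go to q1, push VU → (q1, cb, VU$)
  read c, top V: go to q1, push ε → (q1, b, U$)
  ε-move, top U: go to q0, push U → (q0, b, U$)
  read b, top U: go to q0, push VU → (q0, ε, VU$)
All input consumed in state q0 with stack VU$.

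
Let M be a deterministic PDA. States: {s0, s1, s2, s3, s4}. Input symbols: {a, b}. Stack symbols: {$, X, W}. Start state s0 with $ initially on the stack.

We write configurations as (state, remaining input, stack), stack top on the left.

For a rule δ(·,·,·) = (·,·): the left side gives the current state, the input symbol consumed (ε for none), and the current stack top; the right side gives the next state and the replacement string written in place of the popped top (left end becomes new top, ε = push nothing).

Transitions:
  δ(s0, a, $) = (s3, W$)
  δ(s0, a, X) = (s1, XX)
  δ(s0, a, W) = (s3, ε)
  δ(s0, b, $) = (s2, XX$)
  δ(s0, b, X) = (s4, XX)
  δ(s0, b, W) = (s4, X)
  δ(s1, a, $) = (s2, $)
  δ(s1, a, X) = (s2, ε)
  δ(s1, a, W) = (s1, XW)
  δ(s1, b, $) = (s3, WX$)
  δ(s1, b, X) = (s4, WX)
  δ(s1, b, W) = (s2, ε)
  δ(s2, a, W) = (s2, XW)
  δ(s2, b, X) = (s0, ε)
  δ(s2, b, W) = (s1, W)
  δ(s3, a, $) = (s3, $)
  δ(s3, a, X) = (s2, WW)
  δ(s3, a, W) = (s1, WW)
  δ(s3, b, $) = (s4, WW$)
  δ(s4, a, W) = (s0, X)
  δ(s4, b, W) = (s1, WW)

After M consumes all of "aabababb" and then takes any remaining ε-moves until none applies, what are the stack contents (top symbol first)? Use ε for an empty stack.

(s0, aabababb, $)
  read a, top $: go to s3, push W$ → (s3, abababb, W$)
  read a, top W: go to s1, push WW → (s1, bababb, WW$)
  read b, top W: go to s2, push ε → (s2, ababb, W$)
  read a, top W: go to s2, push XW → (s2, babb, XW$)
  read b, top X: go to s0, push ε → (s0, abb, W$)
  read a, top W: go to s3, push ε → (s3, bb, $)
  read b, top $: go to s4, push WW$ → (s4, b, WW$)
  read b, top W: go to s1, push WW → (s1, ε, WWW$)
All input consumed in state s1 with stack WWW$.

WWW$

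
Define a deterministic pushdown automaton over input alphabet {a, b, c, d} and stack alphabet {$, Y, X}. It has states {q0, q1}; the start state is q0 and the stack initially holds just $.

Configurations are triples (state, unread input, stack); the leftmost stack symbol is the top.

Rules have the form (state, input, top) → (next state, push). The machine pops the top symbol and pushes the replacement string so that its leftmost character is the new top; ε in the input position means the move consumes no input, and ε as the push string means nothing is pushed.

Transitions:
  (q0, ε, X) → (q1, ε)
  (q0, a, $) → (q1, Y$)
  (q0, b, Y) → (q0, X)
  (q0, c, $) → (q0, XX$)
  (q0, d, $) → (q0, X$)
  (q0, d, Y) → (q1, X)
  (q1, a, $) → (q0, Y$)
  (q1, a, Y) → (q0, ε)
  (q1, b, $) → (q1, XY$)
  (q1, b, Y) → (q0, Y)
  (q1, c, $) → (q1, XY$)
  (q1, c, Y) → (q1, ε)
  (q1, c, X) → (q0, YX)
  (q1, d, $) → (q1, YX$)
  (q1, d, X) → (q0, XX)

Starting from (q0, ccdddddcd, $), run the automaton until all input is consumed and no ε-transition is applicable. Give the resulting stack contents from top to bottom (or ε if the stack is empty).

(q0, ccdddddcd, $)
  read c, top $: go to q0, push XX$ → (q0, cdddddcd, XX$)
  ε-move, top X: go to q1, push ε → (q1, cdddddcd, X$)
  read c, top X: go to q0, push YX → (q0, dddddcd, YX$)
  read d, top Y: go to q1, push X → (q1, ddddcd, XX$)
  read d, top X: go to q0, push XX → (q0, dddcd, XXX$)
  ε-move, top X: go to q1, push ε → (q1, dddcd, XX$)
  read d, top X: go to q0, push XX → (q0, ddcd, XXX$)
  ε-move, top X: go to q1, push ε → (q1, ddcd, XX$)
  read d, top X: go to q0, push XX → (q0, dcd, XXX$)
  ε-move, top X: go to q1, push ε → (q1, dcd, XX$)
  read d, top X: go to q0, push XX → (q0, cd, XXX$)
  ε-move, top X: go to q1, push ε → (q1, cd, XX$)
  read c, top X: go to q0, push YX → (q0, d, YXX$)
  read d, top Y: go to q1, push X → (q1, ε, XXX$)
All input consumed in state q1 with stack XXX$.

XXX$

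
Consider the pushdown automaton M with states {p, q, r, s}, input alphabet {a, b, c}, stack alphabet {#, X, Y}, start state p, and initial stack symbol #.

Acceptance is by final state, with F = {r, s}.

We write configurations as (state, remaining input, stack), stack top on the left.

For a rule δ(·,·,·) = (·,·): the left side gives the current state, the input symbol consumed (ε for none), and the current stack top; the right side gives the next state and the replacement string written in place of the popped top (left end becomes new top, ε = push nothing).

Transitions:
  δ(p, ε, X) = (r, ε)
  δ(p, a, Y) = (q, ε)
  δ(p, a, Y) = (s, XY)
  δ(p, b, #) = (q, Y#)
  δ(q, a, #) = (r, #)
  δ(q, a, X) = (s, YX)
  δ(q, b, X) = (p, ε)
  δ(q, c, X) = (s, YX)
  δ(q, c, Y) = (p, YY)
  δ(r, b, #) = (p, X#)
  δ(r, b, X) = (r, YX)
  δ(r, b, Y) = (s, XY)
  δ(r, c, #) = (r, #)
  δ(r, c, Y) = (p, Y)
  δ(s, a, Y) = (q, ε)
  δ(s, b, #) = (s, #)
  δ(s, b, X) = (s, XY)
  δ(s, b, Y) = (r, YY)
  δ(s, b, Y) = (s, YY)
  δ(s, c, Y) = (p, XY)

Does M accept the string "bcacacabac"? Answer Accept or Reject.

Reject

No computation consumes all input and reaches a final state.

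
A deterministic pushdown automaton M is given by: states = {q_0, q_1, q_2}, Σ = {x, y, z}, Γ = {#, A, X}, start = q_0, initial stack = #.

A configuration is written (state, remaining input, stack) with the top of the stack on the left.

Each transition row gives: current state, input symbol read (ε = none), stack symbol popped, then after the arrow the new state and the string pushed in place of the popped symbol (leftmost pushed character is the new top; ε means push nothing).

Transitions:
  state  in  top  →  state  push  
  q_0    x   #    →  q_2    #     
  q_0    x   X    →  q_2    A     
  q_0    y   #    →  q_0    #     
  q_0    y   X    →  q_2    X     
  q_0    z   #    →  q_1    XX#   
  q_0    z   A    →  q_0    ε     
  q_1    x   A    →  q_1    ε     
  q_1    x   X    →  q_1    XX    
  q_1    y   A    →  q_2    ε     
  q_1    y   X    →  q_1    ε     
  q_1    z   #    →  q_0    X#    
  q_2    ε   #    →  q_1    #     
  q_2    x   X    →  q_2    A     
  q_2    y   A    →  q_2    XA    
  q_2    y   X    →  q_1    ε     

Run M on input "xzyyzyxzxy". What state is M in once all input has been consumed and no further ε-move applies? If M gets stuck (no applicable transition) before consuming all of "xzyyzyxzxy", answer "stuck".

stuck

(q_0, xzyyzyxzxy, #)
  read x, top #: go to q_2, push # → (q_2, zyyzyxzxy, #)
  ε-move, top #: go to q_1, push # → (q_1, zyyzyxzxy, #)
  read z, top #: go to q_0, push X# → (q_0, yyzyxzxy, X#)
  read y, top X: go to q_2, push X → (q_2, yzyxzxy, X#)
  read y, top X: go to q_1, push ε → (q_1, zyxzxy, #)
  read z, top #: go to q_0, push X# → (q_0, yxzxy, X#)
  read y, top X: go to q_2, push X → (q_2, xzxy, X#)
  read x, top X: go to q_2, push A → (q_2, zxy, A#)
No transition for (q_2, z, top A); M blocks with input zxy remaining.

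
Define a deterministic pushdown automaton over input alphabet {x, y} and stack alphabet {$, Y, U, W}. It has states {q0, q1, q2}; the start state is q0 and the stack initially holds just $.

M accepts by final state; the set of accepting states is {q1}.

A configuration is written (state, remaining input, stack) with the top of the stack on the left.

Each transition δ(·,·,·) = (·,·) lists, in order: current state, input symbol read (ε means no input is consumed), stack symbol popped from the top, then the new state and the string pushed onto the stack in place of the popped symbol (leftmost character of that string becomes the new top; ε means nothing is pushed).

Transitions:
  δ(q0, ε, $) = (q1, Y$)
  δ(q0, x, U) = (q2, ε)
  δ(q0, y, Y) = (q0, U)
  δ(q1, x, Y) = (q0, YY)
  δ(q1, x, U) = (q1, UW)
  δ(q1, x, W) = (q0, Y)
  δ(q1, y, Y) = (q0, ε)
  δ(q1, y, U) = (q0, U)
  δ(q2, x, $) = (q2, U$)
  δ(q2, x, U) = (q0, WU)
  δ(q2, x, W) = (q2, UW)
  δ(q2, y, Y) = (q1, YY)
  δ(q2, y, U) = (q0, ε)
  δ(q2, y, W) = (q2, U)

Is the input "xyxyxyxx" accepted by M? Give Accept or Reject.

(q0, xyxyxyxx, $)
  ε-move, top $: go to q1, push Y$ → (q1, xyxyxyxx, Y$)
  read x, top Y: go to q0, push YY → (q0, yxyxyxx, YY$)
  read y, top Y: go to q0, push U → (q0, xyxyxx, UY$)
  read x, top U: go to q2, push ε → (q2, yxyxx, Y$)
  read y, top Y: go to q1, push YY → (q1, xyxx, YY$)
  read x, top Y: go to q0, push YY → (q0, yxx, YYY$)
  read y, top Y: go to q0, push U → (q0, xx, UYY$)
  read x, top U: go to q2, push ε → (q2, x, YY$)
No transition applies at (q2, x, YY$); input not fully consumed.

Reject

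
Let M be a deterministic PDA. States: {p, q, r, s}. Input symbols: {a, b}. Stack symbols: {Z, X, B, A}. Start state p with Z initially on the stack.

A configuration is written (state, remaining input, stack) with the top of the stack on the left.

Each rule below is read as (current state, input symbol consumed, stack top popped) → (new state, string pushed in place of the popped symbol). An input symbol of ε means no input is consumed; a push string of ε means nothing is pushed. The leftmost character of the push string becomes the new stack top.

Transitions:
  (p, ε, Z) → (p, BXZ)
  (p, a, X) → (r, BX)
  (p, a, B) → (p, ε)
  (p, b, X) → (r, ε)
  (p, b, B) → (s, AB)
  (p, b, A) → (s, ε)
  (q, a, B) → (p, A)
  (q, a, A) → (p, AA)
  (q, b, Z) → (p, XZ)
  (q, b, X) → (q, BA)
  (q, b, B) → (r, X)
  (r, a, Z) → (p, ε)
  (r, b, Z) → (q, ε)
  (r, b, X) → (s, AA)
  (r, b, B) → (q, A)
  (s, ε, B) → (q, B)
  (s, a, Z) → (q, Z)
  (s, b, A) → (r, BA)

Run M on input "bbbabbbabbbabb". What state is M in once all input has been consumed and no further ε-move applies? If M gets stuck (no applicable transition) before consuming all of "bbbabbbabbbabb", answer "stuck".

r

(p, bbbabbbabbbabb, Z)
  ε-move, top Z: go to p, push BXZ → (p, bbbabbbabbbabb, BXZ)
  read b, top B: go to s, push AB → (s, bbabbbabbbabb, ABXZ)
  read b, top A: go to r, push BA → (r, babbbabbbabb, BABXZ)
  read b, top B: go to q, push A → (q, abbbabbbabb, AABXZ)
  read a, top A: go to p, push AA → (p, bbbabbbabb, AAABXZ)
  read b, top A: go to s, push ε → (s, bbabbbabb, AABXZ)
  read b, top A: go to r, push BA → (r, babbbabb, BAABXZ)
  read b, top B: go to q, push A → (q, abbbabb, AAABXZ)
  read a, top A: go to p, push AA → (p, bbbabb, AAAABXZ)
  read b, top A: go to s, push ε → (s, bbabb, AAABXZ)
  read b, top A: go to r, push BA → (r, babb, BAAABXZ)
  read b, top B: go to q, push A → (q, abb, AAAABXZ)
  read a, top A: go to p, push AA → (p, bb, AAAAABXZ)
  read b, top A: go to s, push ε → (s, b, AAAABXZ)
  read b, top A: go to r, push BA → (r, ε, BAAAABXZ)
All input consumed; M is in state r.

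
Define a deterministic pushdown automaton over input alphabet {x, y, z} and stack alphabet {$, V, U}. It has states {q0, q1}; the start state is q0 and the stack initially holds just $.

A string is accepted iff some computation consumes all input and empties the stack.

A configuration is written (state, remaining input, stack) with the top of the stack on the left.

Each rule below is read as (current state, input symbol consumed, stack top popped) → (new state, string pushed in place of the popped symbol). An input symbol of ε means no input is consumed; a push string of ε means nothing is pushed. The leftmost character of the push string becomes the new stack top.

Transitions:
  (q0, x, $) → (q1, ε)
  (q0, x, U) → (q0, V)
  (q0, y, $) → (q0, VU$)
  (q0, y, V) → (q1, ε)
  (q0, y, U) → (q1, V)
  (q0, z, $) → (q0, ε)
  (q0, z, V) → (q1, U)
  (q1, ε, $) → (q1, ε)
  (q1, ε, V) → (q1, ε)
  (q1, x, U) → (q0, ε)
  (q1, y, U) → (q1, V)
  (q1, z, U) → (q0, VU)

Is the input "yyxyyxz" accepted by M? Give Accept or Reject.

Accept

(q0, yyxyyxz, $) ⊢ (q0, yxyyxz, VU$) ⊢ (q1, xyyxz, U$) ⊢ (q0, yyxz, $) ⊢ (q0, yxz, VU$) ⊢ (q1, xz, U$) ⊢ (q0, z, $) ⊢ (q0, ε, ε)
All input consumed and the stack is empty.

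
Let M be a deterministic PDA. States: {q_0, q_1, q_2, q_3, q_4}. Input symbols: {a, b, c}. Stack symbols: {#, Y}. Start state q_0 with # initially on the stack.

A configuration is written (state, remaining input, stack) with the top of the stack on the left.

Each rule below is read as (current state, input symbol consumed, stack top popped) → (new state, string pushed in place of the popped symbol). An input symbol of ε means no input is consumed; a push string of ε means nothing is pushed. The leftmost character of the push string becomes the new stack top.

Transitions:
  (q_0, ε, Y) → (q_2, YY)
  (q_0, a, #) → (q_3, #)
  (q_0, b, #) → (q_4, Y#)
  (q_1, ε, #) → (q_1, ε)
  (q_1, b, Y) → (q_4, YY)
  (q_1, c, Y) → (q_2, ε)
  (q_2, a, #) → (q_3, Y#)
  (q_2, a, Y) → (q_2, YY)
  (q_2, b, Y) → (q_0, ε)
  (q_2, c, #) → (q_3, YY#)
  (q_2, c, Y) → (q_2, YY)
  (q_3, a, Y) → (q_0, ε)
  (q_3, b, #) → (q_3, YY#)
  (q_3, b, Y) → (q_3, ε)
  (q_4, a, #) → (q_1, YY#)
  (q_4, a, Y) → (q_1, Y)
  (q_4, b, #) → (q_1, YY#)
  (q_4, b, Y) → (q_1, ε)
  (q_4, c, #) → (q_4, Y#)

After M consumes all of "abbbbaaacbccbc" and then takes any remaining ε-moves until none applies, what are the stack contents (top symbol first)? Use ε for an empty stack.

YYYYYYYY#

(q_0, abbbbaaacbccbc, #)
  read a, top #: go to q_3, push # → (q_3, bbbbaaacbccbc, #)
  read b, top #: go to q_3, push YY# → (q_3, bbbaaacbccbc, YY#)
  read b, top Y: go to q_3, push ε → (q_3, bbaaacbccbc, Y#)
  read b, top Y: go to q_3, push ε → (q_3, baaacbccbc, #)
  read b, top #: go to q_3, push YY# → (q_3, aaacbccbc, YY#)
  read a, top Y: go to q_0, push ε → (q_0, aacbccbc, Y#)
  ε-move, top Y: go to q_2, push YY → (q_2, aacbccbc, YY#)
  read a, top Y: go to q_2, push YY → (q_2, acbccbc, YYY#)
  read a, top Y: go to q_2, push YY → (q_2, cbccbc, YYYY#)
  read c, top Y: go to q_2, push YY → (q_2, bccbc, YYYYY#)
  read b, top Y: go to q_0, push ε → (q_0, ccbc, YYYY#)
  ε-move, top Y: go to q_2, push YY → (q_2, ccbc, YYYYY#)
  read c, top Y: go to q_2, push YY → (q_2, cbc, YYYYYY#)
  read c, top Y: go to q_2, push YY → (q_2, bc, YYYYYYY#)
  read b, top Y: go to q_0, push ε → (q_0, c, YYYYYY#)
  ε-move, top Y: go to q_2, push YY → (q_2, c, YYYYYYY#)
  read c, top Y: go to q_2, push YY → (q_2, ε, YYYYYYYY#)
All input consumed in state q_2 with stack YYYYYYYY#.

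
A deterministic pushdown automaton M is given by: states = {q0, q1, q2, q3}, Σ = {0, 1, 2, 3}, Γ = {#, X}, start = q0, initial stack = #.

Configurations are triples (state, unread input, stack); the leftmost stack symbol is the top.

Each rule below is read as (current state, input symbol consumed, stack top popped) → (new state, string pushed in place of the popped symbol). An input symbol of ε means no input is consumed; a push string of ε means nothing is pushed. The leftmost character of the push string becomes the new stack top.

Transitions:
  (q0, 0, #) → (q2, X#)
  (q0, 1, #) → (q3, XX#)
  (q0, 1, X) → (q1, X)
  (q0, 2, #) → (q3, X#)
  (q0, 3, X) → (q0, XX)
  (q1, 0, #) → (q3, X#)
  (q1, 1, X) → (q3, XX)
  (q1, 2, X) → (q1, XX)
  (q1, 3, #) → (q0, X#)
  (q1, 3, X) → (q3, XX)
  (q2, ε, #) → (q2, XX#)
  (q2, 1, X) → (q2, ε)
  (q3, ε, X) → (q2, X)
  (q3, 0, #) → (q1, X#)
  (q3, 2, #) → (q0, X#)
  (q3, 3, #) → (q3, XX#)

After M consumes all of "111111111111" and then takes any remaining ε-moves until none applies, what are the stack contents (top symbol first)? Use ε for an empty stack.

(q0, 111111111111, #) ⊢ (q3, 11111111111, XX#) ⊢ (q2, 11111111111, XX#) ⊢ (q2, 1111111111, X#) ⊢ (q2, 111111111, #) ⊢ (q2, 111111111, XX#) ⊢ (q2, 11111111, X#) ⊢ (q2, 1111111, #) ⊢ (q2, 1111111, XX#) ⊢ (q2, 111111, X#) ⊢ (q2, 11111, #) ⊢ (q2, 11111, XX#) ⊢ (q2, 1111, X#) ⊢ (q2, 111, #) ⊢ (q2, 111, XX#) ⊢ (q2, 11, X#) ⊢ (q2, 1, #) ⊢ (q2, 1, XX#) ⊢ (q2, ε, X#)
All input consumed in state q2 with stack X#.

X#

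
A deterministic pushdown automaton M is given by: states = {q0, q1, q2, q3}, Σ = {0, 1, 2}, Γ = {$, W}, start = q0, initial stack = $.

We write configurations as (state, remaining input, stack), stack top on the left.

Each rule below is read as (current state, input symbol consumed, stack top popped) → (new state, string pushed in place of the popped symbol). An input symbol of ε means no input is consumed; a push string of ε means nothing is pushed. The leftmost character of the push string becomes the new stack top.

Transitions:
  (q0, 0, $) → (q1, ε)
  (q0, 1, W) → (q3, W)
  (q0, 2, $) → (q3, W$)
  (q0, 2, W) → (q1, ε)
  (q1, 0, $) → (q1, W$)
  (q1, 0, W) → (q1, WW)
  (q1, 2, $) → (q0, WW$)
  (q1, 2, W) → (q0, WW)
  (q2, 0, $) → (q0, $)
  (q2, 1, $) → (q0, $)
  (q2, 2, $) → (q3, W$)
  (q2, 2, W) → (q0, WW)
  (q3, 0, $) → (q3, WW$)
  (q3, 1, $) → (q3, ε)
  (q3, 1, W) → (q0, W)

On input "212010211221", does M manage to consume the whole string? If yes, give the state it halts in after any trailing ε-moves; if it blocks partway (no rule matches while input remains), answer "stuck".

stuck

(q0, 212010211221, $)
  read 2, top $: go to q3, push W$ → (q3, 12010211221, W$)
  read 1, top W: go to q0, push W → (q0, 2010211221, W$)
  read 2, top W: go to q1, push ε → (q1, 010211221, $)
  read 0, top $: go to q1, push W$ → (q1, 10211221, W$)
No transition for (q1, 1, top W); M blocks with input 10211221 remaining.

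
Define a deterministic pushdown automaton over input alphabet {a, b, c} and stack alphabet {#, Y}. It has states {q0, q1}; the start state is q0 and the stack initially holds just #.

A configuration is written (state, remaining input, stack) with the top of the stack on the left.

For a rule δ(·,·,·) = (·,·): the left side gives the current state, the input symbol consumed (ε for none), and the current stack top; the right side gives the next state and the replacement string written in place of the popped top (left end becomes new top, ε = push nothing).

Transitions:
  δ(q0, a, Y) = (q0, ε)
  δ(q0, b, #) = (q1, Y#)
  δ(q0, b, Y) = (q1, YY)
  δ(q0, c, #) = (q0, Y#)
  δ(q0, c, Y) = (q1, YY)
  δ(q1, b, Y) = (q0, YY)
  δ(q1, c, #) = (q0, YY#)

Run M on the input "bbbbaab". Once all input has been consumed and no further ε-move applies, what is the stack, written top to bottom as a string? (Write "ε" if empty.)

YYY#

(q0, bbbbaab, #)
  read b, top #: go to q1, push Y# → (q1, bbbaab, Y#)
  read b, top Y: go to q0, push YY → (q0, bbaab, YY#)
  read b, top Y: go to q1, push YY → (q1, baab, YYY#)
  read b, top Y: go to q0, push YY → (q0, aab, YYYY#)
  read a, top Y: go to q0, push ε → (q0, ab, YYY#)
  read a, top Y: go to q0, push ε → (q0, b, YY#)
  read b, top Y: go to q1, push YY → (q1, ε, YYY#)
All input consumed in state q1 with stack YYY#.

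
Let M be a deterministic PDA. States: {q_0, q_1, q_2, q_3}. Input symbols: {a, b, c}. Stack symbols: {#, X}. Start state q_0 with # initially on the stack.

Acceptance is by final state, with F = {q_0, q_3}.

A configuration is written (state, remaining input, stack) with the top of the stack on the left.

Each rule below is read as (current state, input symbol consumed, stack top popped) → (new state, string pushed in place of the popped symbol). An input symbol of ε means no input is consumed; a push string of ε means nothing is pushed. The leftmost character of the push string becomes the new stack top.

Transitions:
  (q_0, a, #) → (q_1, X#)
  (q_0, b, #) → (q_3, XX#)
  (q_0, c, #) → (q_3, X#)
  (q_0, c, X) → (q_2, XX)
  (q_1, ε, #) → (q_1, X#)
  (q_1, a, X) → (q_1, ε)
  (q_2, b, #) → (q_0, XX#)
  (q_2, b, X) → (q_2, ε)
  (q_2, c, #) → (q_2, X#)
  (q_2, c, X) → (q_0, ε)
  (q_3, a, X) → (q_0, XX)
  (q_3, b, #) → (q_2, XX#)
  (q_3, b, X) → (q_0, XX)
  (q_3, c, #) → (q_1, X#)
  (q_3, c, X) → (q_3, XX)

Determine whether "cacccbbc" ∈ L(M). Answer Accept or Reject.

Accept

(q_0, cacccbbc, #) ⊢ (q_3, acccbbc, X#) ⊢ (q_0, cccbbc, XX#) ⊢ (q_2, ccbbc, XXX#) ⊢ (q_0, cbbc, XX#) ⊢ (q_2, bbc, XXX#) ⊢ (q_2, bc, XX#) ⊢ (q_2, c, X#) ⊢ (q_0, ε, #)
All input consumed; state q_0 ∈ F.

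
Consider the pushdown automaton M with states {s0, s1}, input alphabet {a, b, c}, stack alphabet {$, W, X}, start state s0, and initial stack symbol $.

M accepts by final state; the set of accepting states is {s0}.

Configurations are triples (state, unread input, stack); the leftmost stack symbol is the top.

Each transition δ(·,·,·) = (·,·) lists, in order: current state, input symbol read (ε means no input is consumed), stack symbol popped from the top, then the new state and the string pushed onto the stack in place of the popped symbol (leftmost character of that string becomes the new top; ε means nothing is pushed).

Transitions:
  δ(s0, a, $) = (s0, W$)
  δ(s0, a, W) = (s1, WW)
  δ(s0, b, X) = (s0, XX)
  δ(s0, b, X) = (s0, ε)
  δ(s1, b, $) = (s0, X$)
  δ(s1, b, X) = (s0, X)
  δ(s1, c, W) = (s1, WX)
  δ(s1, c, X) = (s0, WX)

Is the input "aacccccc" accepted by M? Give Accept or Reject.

Reject

No computation consumes all input and reaches a final state.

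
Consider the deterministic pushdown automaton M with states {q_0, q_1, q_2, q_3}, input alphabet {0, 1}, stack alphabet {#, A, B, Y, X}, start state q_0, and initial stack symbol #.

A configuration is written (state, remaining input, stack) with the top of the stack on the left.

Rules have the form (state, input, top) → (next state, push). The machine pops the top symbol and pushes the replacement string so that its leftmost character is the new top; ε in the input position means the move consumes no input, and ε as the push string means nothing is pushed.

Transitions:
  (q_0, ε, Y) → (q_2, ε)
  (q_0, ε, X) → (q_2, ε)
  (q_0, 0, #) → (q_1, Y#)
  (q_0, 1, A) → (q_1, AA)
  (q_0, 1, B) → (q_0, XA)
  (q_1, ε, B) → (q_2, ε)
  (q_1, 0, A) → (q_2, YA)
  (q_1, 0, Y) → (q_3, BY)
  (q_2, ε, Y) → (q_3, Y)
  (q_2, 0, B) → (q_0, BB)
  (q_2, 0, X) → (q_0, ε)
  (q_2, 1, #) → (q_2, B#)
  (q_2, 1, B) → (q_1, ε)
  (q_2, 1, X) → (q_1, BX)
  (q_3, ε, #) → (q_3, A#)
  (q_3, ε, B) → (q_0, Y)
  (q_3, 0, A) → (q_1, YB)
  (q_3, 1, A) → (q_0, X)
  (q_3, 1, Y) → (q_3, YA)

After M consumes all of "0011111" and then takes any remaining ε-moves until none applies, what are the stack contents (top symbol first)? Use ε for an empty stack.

(q_0, 0011111, #) ⊢ (q_1, 011111, Y#) ⊢ (q_3, 11111, BY#) ⊢ (q_0, 11111, YY#) ⊢ (q_2, 11111, Y#) ⊢ (q_3, 11111, Y#) ⊢ (q_3, 1111, YA#) ⊢ (q_3, 111, YAA#) ⊢ (q_3, 11, YAAA#) ⊢ (q_3, 1, YAAAA#) ⊢ (q_3, ε, YAAAAA#)
All input consumed in state q_3 with stack YAAAAA#.

YAAAAA#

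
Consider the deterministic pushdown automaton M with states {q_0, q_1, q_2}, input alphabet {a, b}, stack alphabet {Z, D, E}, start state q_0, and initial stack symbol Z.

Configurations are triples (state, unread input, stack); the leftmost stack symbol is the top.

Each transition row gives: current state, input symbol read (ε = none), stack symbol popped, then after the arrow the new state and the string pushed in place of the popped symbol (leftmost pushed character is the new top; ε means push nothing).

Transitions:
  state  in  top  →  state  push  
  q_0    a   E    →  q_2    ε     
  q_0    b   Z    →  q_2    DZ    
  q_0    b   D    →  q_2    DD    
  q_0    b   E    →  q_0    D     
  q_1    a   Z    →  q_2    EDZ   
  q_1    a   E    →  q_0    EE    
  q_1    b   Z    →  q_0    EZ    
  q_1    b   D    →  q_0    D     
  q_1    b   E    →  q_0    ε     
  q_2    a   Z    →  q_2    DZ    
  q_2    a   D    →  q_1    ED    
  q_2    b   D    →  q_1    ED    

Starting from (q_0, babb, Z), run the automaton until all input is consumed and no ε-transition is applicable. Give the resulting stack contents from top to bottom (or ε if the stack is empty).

(q_0, babb, Z)
  read b, top Z: go to q_2, push DZ → (q_2, abb, DZ)
  read a, top D: go to q_1, push ED → (q_1, bb, EDZ)
  read b, top E: go to q_0, push ε → (q_0, b, DZ)
  read b, top D: go to q_2, push DD → (q_2, ε, DDZ)
All input consumed in state q_2 with stack DDZ.

DDZ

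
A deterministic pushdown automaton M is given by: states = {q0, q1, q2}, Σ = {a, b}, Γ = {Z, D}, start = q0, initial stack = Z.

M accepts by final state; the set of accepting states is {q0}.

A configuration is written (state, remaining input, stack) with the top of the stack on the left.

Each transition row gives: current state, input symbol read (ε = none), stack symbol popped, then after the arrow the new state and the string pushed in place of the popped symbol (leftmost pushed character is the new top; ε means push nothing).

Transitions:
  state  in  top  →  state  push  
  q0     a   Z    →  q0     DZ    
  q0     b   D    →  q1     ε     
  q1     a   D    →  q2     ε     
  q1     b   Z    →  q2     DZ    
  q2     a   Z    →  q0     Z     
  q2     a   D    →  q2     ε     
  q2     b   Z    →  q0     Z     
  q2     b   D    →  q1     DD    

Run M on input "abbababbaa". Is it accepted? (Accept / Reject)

Accept

(q0, abbababbaa, Z)
  read a, top Z: go to q0, push DZ → (q0, bbababbaa, DZ)
  read b, top D: go to q1, push ε → (q1, bababbaa, Z)
  read b, top Z: go to q2, push DZ → (q2, ababbaa, DZ)
  read a, top D: go to q2, push ε → (q2, babbaa, Z)
  read b, top Z: go to q0, push Z → (q0, abbaa, Z)
  read a, top Z: go to q0, push DZ → (q0, bbaa, DZ)
  read b, top D: go to q1, push ε → (q1, baa, Z)
  read b, top Z: go to q2, push DZ → (q2, aa, DZ)
  read a, top D: go to q2, push ε → (q2, a, Z)
  read a, top Z: go to q0, push Z → (q0, ε, Z)
All input consumed; state q0 ∈ F.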